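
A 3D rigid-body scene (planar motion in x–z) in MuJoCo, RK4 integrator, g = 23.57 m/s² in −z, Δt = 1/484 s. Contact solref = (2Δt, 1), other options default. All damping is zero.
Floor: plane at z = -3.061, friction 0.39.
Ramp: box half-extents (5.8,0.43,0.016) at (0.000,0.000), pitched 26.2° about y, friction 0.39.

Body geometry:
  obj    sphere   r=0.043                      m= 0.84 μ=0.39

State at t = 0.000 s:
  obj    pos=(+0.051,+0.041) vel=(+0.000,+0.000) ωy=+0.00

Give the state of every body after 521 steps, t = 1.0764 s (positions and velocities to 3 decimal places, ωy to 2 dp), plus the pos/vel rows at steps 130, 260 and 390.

State at t = 1.0764 s:
  obj    pos=(+3.915,-1.861) vel=(+7.179,-3.533) ωy=+186.07

Key-timestep trajectory:
   step    t(s)  obj.x    obj.z    obj.vx   obj.vz 
    130  0.2686   +0.292  -0.078  +1.791  -0.881
    260  0.5372   +1.013  -0.433  +3.583  -1.763
    390  0.8058   +2.216  -1.025  +5.374  -2.644


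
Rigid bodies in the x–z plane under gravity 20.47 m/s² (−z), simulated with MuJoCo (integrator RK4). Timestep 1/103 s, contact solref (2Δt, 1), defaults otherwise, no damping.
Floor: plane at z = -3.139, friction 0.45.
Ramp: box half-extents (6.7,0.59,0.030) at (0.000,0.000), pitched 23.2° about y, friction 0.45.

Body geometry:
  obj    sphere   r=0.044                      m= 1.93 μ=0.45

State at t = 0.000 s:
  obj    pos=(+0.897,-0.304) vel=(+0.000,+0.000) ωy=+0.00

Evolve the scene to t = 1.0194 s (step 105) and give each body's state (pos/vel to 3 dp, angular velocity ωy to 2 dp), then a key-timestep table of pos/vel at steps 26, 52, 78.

State at t = 1.0194 s:
  obj    pos=(+3.647,-1.483) vel=(+5.394,-2.312) ωy=+133.47

Key-timestep trajectory:
   step    t(s)  obj.x    obj.z    obj.vx   obj.vz 
     26  0.2524   +1.066  -0.376  +1.336  -0.573
     52  0.5049   +1.572  -0.593  +2.672  -1.145
     78  0.7573   +2.415  -0.955  +4.008  -1.718


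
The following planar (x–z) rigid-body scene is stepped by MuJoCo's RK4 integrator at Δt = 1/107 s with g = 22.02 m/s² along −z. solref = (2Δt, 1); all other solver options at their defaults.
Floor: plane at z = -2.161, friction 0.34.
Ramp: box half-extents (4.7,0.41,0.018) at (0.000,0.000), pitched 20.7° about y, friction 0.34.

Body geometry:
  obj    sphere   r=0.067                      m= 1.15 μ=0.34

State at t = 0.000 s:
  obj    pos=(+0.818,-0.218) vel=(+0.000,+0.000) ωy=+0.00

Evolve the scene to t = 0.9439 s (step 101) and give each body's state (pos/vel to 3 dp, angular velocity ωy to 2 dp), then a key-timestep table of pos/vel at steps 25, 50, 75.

State at t = 0.9439 s:
  obj    pos=(+3.135,-1.094) vel=(+4.908,-1.855) ωy=+78.31

Key-timestep trajectory:
   step    t(s)  obj.x    obj.z    obj.vx   obj.vz 
     25  0.2336   +0.960  -0.272  +1.215  -0.459
     50  0.4673   +1.386  -0.433  +2.430  -0.918
     75  0.7009   +2.095  -0.701  +3.645  -1.377


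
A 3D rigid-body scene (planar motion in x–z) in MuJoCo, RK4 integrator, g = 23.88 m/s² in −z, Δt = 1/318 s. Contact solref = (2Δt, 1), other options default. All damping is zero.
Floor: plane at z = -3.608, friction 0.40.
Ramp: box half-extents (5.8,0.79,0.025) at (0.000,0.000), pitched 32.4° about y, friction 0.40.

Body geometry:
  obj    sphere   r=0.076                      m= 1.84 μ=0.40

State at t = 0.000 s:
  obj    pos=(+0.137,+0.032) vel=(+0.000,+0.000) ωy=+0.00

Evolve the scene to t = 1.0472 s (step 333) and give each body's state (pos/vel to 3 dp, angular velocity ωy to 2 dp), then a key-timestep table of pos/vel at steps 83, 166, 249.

State at t = 1.0472 s:
  obj    pos=(+4.368,-2.653) vel=(+8.081,-5.128) ωy=+125.92

Key-timestep trajectory:
   step    t(s)  obj.x    obj.z    obj.vx   obj.vz 
     83  0.2610   +0.400  -0.134  +2.014  -1.278
    166  0.5220   +1.189  -0.635  +4.028  -2.557
    249  0.7830   +2.503  -1.469  +6.043  -3.835


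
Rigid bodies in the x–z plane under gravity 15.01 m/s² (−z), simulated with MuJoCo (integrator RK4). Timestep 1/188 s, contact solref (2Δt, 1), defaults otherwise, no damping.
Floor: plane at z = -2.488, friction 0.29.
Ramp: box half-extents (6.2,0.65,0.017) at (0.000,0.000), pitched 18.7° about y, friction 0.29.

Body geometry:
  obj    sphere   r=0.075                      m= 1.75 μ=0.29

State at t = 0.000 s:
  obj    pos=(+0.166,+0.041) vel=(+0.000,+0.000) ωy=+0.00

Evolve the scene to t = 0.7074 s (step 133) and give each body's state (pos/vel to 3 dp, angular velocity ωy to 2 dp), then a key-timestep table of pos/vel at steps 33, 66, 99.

State at t = 0.7074 s:
  obj    pos=(+0.981,-0.235) vel=(+2.304,-0.780) ωy=+32.42

Key-timestep trajectory:
   step    t(s)  obj.x    obj.z    obj.vx   obj.vz 
     33  0.1755   +0.216  +0.024  +0.572  -0.194
     66  0.3511   +0.367  -0.027  +1.143  -0.387
     99  0.5266   +0.618  -0.112  +1.715  -0.580


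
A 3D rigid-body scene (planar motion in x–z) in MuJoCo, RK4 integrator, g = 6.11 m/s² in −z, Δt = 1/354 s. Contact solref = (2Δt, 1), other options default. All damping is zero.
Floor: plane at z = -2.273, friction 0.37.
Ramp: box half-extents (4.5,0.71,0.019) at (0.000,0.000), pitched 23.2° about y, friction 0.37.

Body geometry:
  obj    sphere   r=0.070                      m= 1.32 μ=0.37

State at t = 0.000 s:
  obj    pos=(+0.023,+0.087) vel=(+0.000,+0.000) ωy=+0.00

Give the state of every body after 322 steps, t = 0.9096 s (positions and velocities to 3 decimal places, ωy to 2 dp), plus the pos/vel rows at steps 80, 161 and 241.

State at t = 0.9096 s:
  obj    pos=(+0.677,-0.193) vel=(+1.437,-0.616) ωy=+22.34

Key-timestep trajectory:
   step    t(s)  obj.x    obj.z    obj.vx   obj.vz 
     80  0.2260   +0.063  +0.070  +0.357  -0.153
    161  0.4548   +0.186  +0.017  +0.719  -0.308
    241  0.6808   +0.389  -0.070  +1.076  -0.461


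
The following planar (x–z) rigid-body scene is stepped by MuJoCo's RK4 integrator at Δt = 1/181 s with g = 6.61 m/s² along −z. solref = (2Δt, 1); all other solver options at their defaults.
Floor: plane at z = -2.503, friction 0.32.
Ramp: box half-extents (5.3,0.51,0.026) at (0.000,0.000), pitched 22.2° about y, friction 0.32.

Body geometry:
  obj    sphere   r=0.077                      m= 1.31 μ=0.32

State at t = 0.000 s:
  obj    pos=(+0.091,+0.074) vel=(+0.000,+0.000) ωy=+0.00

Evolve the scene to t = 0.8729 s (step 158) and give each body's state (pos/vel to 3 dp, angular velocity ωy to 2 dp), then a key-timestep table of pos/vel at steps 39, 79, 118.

State at t = 0.8729 s:
  obj    pos=(+0.720,-0.183) vel=(+1.442,-0.588) ωy=+20.22

Key-timestep trajectory:
   step    t(s)  obj.x    obj.z    obj.vx   obj.vz 
     39  0.2155   +0.129  +0.058  +0.356  -0.145
     79  0.4365   +0.248  +0.010  +0.721  -0.294
    118  0.6519   +0.442  -0.069  +1.077  -0.439


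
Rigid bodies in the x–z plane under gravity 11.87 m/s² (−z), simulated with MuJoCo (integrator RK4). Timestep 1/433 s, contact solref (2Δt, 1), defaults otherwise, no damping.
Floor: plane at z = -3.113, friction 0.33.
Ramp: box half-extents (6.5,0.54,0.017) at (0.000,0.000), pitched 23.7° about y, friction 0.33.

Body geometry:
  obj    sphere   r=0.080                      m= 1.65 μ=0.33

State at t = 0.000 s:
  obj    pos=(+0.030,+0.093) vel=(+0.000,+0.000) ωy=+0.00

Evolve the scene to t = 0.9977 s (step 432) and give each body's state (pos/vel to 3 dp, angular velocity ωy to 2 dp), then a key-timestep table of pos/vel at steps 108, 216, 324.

State at t = 0.9977 s:
  obj    pos=(+1.583,-0.589) vel=(+3.113,-1.367) ωy=+42.50

Key-timestep trajectory:
   step    t(s)  obj.x    obj.z    obj.vx   obj.vz 
    108  0.2494   +0.127  +0.050  +0.778  -0.342
    216  0.4988   +0.418  -0.078  +1.557  -0.683
    324  0.7483   +0.904  -0.291  +2.335  -1.025


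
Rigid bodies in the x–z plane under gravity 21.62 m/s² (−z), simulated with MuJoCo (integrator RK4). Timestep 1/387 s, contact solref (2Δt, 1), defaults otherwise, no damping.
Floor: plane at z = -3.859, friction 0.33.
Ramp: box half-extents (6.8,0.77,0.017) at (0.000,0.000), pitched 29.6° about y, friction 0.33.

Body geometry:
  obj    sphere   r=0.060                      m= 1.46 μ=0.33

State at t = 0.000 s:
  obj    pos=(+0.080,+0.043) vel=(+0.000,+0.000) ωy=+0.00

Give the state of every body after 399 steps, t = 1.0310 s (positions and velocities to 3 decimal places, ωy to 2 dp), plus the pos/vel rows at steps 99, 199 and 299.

State at t = 1.0310 s:
  obj    pos=(+3.605,-1.960) vel=(+6.838,-3.885) ωy=+131.06

Key-timestep trajectory:
   step    t(s)  obj.x    obj.z    obj.vx   obj.vz 
     99  0.2558   +0.297  -0.080  +1.697  -0.964
    199  0.5142   +0.957  -0.455  +3.411  -1.937
    299  0.7726   +2.060  -1.082  +5.124  -2.911


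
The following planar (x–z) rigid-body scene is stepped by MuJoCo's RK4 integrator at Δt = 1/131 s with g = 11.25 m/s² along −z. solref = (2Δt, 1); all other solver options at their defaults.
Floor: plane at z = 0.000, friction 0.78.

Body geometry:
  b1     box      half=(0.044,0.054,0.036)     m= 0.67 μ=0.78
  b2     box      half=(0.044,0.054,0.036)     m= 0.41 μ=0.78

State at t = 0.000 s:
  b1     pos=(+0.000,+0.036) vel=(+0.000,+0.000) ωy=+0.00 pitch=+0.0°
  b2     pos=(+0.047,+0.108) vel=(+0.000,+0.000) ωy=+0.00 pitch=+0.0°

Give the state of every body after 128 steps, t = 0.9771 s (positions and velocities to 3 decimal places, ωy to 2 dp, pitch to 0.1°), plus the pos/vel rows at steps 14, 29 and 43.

State at t = 0.9771 s:
  b1     pos=(+0.000,+0.036) vel=(+0.000,+0.000) ωy=+0.00 pitch=+0.0°
  b2     pos=(+0.090,+0.044) vel=(+0.000,+0.000) ωy=+0.00 pitch=+90.0°

Key-timestep trajectory:
   step    t(s)  b1.x    b1.z    b1.vx   b1.vz   b2.x    b2.z    b2.vx   b2.vz 
     14  0.1069   +0.000  +0.036  +0.000  +0.000   +0.050  +0.107  +0.073  -0.012
     29  0.2214   +0.000  +0.036  +0.000  +0.000   +0.069  +0.098  +0.262  -0.221
     43  0.3282   +0.000  +0.036  +0.000  +0.000   +0.093  +0.039  -0.071  +0.098


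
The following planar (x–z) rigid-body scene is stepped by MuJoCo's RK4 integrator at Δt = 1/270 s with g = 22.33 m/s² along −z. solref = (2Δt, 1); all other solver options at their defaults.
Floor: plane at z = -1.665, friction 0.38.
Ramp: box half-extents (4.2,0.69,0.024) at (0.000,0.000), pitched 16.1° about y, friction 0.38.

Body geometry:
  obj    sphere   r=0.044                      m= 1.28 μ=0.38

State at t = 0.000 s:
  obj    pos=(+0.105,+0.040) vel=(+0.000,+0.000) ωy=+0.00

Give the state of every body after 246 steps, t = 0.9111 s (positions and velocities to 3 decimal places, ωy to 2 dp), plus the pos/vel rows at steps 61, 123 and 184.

State at t = 0.9111 s:
  obj    pos=(+1.869,-0.469) vel=(+3.872,-1.118) ωy=+91.58

Key-timestep trajectory:
   step    t(s)  obj.x    obj.z    obj.vx   obj.vz 
     61  0.2259   +0.214  +0.009  +0.960  -0.277
    123  0.4556   +0.546  -0.087  +1.936  -0.559
    184  0.6815   +1.092  -0.244  +2.896  -0.836


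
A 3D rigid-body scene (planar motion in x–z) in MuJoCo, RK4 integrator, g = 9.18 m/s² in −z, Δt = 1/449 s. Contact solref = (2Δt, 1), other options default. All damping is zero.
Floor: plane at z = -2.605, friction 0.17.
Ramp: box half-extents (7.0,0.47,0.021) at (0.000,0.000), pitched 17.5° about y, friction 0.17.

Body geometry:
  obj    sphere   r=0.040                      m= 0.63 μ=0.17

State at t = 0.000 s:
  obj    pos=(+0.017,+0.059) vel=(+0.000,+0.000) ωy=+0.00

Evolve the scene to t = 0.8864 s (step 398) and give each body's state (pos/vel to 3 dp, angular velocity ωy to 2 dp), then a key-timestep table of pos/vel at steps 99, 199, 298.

State at t = 0.8864 s:
  obj    pos=(+0.756,-0.174) vel=(+1.667,-0.526) ωy=+43.69

Key-timestep trajectory:
   step    t(s)  obj.x    obj.z    obj.vx   obj.vz 
     99  0.2205   +0.063  +0.044  +0.415  -0.131
    199  0.4432   +0.202  +0.000  +0.833  -0.263
    298  0.6637   +0.431  -0.072  +1.248  -0.394


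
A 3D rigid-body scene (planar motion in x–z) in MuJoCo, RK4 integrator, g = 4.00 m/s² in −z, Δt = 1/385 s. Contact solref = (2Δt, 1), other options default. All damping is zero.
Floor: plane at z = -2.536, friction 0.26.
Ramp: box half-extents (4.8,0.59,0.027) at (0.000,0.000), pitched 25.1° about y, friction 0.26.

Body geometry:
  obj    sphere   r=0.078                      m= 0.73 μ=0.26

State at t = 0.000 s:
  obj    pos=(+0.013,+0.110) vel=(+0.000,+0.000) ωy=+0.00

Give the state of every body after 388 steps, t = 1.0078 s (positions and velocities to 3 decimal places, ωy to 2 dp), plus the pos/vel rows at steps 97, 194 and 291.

State at t = 1.0078 s:
  obj    pos=(+0.570,-0.151) vel=(+1.106,-0.518) ωy=+15.66

Key-timestep trajectory:
   step    t(s)  obj.x    obj.z    obj.vx   obj.vz 
     97  0.2519   +0.048  +0.094  +0.277  -0.130
    194  0.5039   +0.152  +0.045  +0.553  -0.259
    291  0.7558   +0.327  -0.037  +0.830  -0.389


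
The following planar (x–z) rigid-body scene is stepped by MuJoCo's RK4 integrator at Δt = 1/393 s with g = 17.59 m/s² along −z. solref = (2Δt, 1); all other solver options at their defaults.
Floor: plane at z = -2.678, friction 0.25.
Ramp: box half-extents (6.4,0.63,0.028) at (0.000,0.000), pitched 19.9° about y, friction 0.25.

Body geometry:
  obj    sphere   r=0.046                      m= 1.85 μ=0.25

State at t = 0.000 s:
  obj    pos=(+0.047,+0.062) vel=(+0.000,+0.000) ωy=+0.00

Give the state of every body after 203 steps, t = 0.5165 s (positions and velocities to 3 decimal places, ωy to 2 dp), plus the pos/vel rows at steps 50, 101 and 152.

State at t = 0.5165 s:
  obj    pos=(+0.583,-0.133) vel=(+2.077,-0.752) ωy=+48.01

Key-timestep trajectory:
   step    t(s)  obj.x    obj.z    obj.vx   obj.vz 
     50  0.1272   +0.080  +0.050  +0.512  -0.185
    101  0.2570   +0.180  +0.014  +1.034  -0.374
    152  0.3868   +0.348  -0.047  +1.555  -0.563


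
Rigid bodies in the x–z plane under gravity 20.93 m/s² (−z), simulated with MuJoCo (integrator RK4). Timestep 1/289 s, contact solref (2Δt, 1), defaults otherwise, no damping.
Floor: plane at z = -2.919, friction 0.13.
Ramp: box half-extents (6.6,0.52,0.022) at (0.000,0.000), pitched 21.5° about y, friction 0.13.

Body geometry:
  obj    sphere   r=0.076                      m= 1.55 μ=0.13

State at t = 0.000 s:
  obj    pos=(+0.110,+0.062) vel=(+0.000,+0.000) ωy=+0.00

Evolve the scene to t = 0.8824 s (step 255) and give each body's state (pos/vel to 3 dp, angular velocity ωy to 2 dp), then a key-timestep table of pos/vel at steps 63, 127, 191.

State at t = 0.8824 s:
  obj    pos=(+2.095,-0.720) vel=(+4.499,-1.772) ωy=+63.60

Key-timestep trajectory:
   step    t(s)  obj.x    obj.z    obj.vx   obj.vz 
     63  0.2180   +0.231  +0.014  +1.112  -0.438
    127  0.4394   +0.602  -0.132  +2.241  -0.883
    191  0.6609   +1.224  -0.377  +3.370  -1.327


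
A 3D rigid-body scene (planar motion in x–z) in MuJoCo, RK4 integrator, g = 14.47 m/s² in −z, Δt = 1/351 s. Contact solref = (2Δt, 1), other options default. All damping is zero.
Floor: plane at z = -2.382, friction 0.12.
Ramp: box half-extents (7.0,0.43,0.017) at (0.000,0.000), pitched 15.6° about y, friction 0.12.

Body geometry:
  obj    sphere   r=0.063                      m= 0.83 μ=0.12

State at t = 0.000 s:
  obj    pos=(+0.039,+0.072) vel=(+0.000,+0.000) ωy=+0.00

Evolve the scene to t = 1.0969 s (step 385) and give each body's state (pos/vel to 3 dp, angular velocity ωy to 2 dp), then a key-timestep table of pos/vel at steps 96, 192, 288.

State at t = 1.0969 s:
  obj    pos=(+1.650,-0.378) vel=(+2.937,-0.820) ωy=+48.39

Key-timestep trajectory:
   step    t(s)  obj.x    obj.z    obj.vx   obj.vz 
     96  0.2735   +0.139  +0.044  +0.732  -0.204
    192  0.5470   +0.440  -0.040  +1.465  -0.409
    288  0.8205   +0.940  -0.179  +2.197  -0.613


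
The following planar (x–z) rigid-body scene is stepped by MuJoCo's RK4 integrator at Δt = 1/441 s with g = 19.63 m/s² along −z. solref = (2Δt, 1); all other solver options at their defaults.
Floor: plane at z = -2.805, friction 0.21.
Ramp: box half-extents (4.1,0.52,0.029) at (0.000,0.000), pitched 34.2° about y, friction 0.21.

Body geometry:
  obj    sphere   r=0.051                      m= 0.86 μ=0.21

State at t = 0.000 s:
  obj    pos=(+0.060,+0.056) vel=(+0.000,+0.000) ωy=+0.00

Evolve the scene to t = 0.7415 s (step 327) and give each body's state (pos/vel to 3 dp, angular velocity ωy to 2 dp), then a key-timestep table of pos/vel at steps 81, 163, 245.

State at t = 0.7415 s:
  obj    pos=(+1.852,-1.162) vel=(+4.834,-3.285) ωy=+114.56

Key-timestep trajectory:
   step    t(s)  obj.x    obj.z    obj.vx   obj.vz 
     81  0.1837   +0.170  -0.019  +1.198  -0.814
    163  0.3696   +0.505  -0.247  +2.410  -1.638
    245  0.5556   +1.066  -0.628  +3.622  -2.461


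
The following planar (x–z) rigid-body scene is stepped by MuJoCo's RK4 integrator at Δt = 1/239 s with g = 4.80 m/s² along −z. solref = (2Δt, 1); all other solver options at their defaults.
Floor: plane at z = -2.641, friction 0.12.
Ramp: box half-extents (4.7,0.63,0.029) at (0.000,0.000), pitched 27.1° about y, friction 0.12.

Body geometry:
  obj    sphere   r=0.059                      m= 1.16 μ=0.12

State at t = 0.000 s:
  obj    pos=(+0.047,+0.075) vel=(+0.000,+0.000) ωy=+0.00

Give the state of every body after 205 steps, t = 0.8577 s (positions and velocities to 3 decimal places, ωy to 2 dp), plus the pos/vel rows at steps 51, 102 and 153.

State at t = 0.8577 s:
  obj    pos=(+0.595,-0.206) vel=(+1.280,-0.648) ωy=+18.67

Key-timestep trajectory:
   step    t(s)  obj.x    obj.z    obj.vx   obj.vz 
     51  0.2134   +0.081  +0.057  +0.318  -0.164
    102  0.4268   +0.183  +0.005  +0.636  -0.325
    153  0.6402   +0.352  -0.081  +0.955  -0.486


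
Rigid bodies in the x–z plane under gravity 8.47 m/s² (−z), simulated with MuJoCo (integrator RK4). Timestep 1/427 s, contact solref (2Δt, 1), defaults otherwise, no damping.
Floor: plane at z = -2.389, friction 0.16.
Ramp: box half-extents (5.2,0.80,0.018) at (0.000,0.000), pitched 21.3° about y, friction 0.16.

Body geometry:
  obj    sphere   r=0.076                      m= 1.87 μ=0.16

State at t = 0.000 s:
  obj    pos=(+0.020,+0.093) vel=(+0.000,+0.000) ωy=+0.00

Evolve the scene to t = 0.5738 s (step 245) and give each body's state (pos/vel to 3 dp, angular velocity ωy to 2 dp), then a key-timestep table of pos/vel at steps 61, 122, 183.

State at t = 0.5738 s:
  obj    pos=(+0.357,-0.038) vel=(+1.175,-0.458) ωy=+16.59

Key-timestep trajectory:
   step    t(s)  obj.x    obj.z    obj.vx   obj.vz 
     61  0.1429   +0.041  +0.085  +0.293  -0.114
    122  0.2857   +0.104  +0.060  +0.585  -0.228
    183  0.4286   +0.208  +0.020  +0.878  -0.342


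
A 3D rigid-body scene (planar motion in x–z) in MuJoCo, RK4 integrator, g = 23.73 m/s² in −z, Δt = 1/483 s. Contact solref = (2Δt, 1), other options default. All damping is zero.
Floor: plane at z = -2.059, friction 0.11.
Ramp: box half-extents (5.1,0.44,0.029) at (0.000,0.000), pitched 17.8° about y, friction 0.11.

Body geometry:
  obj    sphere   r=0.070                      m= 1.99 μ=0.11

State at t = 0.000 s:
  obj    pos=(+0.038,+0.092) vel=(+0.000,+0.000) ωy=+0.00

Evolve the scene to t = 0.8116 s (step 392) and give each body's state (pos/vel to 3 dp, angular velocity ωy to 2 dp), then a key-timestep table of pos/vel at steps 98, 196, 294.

State at t = 0.8116 s:
  obj    pos=(+1.663,-0.430) vel=(+4.004,-1.286) ωy=+60.07

Key-timestep trajectory:
   step    t(s)  obj.x    obj.z    obj.vx   obj.vz 
     98  0.2029   +0.140  +0.059  +1.001  -0.321
    196  0.4058   +0.444  -0.039  +2.002  -0.643
    294  0.6087   +0.952  -0.202  +3.003  -0.964


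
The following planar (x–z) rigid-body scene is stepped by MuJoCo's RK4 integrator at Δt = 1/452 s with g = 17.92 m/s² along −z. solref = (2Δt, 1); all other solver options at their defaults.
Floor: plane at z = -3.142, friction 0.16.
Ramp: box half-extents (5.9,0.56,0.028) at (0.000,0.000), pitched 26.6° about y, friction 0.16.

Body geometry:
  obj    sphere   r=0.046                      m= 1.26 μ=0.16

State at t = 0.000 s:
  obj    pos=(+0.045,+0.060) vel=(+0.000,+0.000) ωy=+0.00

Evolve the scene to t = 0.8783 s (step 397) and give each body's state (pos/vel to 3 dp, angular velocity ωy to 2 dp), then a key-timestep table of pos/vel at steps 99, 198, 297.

State at t = 0.8783 s:
  obj    pos=(+2.022,-0.930) vel=(+4.501,-2.254) ωy=+109.42

Key-timestep trajectory:
   step    t(s)  obj.x    obj.z    obj.vx   obj.vz 
     99  0.2190   +0.168  -0.001  +1.123  -0.562
    198  0.4381   +0.537  -0.186  +2.245  -1.124
    297  0.6571   +1.152  -0.494  +3.368  -1.686


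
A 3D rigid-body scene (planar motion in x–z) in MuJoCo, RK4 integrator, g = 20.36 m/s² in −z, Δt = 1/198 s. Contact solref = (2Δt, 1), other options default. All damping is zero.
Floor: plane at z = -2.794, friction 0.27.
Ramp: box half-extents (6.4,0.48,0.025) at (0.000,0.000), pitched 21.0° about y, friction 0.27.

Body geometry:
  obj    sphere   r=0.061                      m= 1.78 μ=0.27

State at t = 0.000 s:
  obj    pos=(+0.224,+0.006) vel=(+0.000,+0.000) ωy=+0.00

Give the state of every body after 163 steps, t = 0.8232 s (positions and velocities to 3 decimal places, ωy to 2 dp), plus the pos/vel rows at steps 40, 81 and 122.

State at t = 0.8232 s:
  obj    pos=(+1.873,-0.627) vel=(+4.006,-1.538) ωy=+70.32

Key-timestep trajectory:
   step    t(s)  obj.x    obj.z    obj.vx   obj.vz 
     40  0.2020   +0.323  -0.032  +0.983  -0.377
     81  0.4091   +0.631  -0.150  +1.991  -0.764
    122  0.6162   +1.148  -0.348  +2.998  -1.151


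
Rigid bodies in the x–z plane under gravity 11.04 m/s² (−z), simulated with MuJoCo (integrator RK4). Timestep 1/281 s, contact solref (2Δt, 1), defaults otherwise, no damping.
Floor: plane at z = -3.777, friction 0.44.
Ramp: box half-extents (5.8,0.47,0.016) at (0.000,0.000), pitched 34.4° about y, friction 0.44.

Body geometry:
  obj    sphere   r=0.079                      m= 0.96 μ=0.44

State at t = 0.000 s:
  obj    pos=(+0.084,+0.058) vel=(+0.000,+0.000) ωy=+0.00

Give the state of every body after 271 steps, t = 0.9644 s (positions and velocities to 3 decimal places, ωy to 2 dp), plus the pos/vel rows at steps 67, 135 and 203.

State at t = 0.9644 s:
  obj    pos=(+1.794,-1.113) vel=(+3.545,-2.428) ωy=+54.38

Key-timestep trajectory:
   step    t(s)  obj.x    obj.z    obj.vx   obj.vz 
     67  0.2384   +0.188  -0.014  +0.877  -0.600
    135  0.4804   +0.508  -0.233  +1.766  -1.209
    203  0.7224   +1.043  -0.599  +2.656  -1.818


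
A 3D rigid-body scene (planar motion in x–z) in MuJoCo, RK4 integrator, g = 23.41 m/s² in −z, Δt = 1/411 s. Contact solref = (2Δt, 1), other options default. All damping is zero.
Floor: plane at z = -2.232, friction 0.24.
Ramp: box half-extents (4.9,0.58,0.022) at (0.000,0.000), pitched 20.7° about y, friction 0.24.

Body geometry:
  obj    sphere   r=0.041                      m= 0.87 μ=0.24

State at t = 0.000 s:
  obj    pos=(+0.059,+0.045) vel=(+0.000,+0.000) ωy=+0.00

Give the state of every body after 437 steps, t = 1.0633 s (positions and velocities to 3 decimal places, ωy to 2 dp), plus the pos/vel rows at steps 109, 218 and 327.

State at t = 1.0633 s:
  obj    pos=(+3.185,-1.136) vel=(+5.879,-2.221) ωy=+153.27

Key-timestep trajectory:
   step    t(s)  obj.x    obj.z    obj.vx   obj.vz 
    109  0.2652   +0.253  -0.028  +1.466  -0.554
    218  0.5304   +0.837  -0.249  +2.933  -1.108
    327  0.7956   +1.809  -0.616  +4.399  -1.662


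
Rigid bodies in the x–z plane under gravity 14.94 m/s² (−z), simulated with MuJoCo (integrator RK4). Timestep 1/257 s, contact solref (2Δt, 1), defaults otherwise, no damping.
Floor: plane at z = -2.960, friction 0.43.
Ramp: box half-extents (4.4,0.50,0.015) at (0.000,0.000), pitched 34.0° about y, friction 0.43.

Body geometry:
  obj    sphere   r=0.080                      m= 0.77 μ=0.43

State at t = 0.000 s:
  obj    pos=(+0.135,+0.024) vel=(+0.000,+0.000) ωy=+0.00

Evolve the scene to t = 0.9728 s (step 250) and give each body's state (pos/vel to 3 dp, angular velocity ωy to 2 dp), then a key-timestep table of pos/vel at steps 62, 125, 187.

State at t = 0.9728 s:
  obj    pos=(+2.476,-1.555) vel=(+4.812,-3.246) ωy=+72.55

Key-timestep trajectory:
   step    t(s)  obj.x    obj.z    obj.vx   obj.vz 
     62  0.2412   +0.279  -0.074  +1.194  -0.805
    125  0.4864   +0.720  -0.371  +2.406  -1.623
    187  0.7276   +1.445  -0.860  +3.600  -2.428


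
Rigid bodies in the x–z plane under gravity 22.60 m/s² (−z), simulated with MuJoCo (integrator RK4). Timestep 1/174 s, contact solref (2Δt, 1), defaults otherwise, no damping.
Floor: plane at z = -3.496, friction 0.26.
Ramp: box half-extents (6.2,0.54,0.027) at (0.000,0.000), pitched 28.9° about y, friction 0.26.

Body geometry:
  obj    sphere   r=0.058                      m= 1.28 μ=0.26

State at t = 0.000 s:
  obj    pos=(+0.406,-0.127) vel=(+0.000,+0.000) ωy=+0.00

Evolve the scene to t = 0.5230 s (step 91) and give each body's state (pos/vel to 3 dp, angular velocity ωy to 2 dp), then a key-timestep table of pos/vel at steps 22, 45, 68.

State at t = 0.5230 s:
  obj    pos=(+1.340,-0.643) vel=(+3.572,-1.972) ωy=+70.31

Key-timestep trajectory:
   step    t(s)  obj.x    obj.z    obj.vx   obj.vz 
     22  0.1264   +0.461  -0.157  +0.864  -0.477
     45  0.2586   +0.635  -0.253  +1.767  -0.975
     68  0.3908   +0.928  -0.415  +2.670  -1.474


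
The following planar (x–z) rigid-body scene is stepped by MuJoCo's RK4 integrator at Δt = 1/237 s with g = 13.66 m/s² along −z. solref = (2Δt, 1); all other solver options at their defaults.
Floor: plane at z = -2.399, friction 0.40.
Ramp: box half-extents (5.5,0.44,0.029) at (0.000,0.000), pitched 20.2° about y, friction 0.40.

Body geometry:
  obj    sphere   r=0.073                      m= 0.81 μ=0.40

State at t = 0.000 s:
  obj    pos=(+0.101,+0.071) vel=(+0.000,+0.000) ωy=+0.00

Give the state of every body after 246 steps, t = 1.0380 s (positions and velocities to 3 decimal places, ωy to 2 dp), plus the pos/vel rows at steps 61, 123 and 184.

State at t = 1.0380 s:
  obj    pos=(+1.805,-0.555) vel=(+3.282,-1.208) ωy=+47.90

Key-timestep trajectory:
   step    t(s)  obj.x    obj.z    obj.vx   obj.vz 
     61  0.2574   +0.206  +0.033  +0.814  -0.299
    123  0.5190   +0.527  -0.085  +1.641  -0.604
    184  0.7764   +1.054  -0.279  +2.455  -0.903


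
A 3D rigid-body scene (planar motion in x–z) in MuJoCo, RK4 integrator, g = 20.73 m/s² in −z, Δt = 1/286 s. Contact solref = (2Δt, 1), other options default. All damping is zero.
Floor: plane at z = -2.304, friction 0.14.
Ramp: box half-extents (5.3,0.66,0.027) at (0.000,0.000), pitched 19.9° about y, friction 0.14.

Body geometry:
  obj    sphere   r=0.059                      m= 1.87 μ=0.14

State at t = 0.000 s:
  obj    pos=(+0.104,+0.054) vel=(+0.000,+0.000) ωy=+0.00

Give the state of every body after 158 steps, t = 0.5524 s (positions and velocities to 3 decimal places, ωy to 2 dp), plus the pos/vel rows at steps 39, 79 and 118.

State at t = 0.5524 s:
  obj    pos=(+0.827,-0.208) vel=(+2.618,-0.948) ωy=+47.18

Key-timestep trajectory:
   step    t(s)  obj.x    obj.z    obj.vx   obj.vz 
     39  0.1364   +0.148  +0.038  +0.647  -0.234
     79  0.2762   +0.285  -0.012  +1.309  -0.474
    118  0.4126   +0.507  -0.092  +1.956  -0.708


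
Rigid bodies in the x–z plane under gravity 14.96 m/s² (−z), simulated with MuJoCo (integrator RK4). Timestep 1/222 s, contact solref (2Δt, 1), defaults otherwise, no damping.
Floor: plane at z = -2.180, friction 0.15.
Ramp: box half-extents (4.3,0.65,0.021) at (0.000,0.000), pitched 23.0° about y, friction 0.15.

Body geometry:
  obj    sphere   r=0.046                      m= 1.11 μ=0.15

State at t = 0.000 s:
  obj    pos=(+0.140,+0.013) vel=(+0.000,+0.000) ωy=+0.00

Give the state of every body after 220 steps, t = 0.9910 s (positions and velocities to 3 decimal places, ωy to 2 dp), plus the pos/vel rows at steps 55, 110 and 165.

State at t = 0.9910 s:
  obj    pos=(+2.028,-0.788) vel=(+3.809,-1.617) ωy=+89.92

Key-timestep trajectory:
   step    t(s)  obj.x    obj.z    obj.vx   obj.vz 
     55  0.2477   +0.258  -0.037  +0.952  -0.404
    110  0.4955   +0.612  -0.187  +1.905  -0.808
    165  0.7432   +1.202  -0.437  +2.857  -1.213


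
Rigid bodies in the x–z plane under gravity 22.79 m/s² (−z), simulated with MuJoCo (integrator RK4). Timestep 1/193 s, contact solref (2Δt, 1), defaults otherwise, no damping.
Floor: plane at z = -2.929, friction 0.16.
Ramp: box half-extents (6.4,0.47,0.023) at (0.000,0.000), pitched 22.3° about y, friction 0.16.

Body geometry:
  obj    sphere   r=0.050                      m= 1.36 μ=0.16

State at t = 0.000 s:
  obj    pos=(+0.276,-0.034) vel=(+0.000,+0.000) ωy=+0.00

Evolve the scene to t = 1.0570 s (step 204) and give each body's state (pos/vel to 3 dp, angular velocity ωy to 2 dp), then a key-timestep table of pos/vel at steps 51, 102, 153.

State at t = 1.0570 s:
  obj    pos=(+3.469,-1.344) vel=(+6.041,-2.478) ωy=+130.55

Key-timestep trajectory:
   step    t(s)  obj.x    obj.z    obj.vx   obj.vz 
     51  0.2642   +0.476  -0.116  +1.511  -0.620
    102  0.5285   +1.074  -0.362  +3.021  -1.239
    153  0.7927   +2.072  -0.771  +4.531  -1.858


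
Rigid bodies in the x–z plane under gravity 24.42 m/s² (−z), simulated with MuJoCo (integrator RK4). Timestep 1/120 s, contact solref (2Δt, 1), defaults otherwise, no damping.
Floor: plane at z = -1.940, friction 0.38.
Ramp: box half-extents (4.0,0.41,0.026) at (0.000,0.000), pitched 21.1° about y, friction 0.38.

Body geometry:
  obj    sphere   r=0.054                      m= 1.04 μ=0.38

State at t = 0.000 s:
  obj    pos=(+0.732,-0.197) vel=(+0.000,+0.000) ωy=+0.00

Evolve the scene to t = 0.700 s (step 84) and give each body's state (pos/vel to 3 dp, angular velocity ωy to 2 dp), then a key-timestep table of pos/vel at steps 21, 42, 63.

State at t = 0.700 s:
  obj    pos=(+2.167,-0.751) vel=(+4.100,-1.582) ωy=+81.38

Key-timestep trajectory:
   step    t(s)  obj.x    obj.z    obj.vx   obj.vz 
     21  0.1750   +0.822  -0.231  +1.025  -0.396
     42  0.3500   +1.091  -0.335  +2.050  -0.791
     63  0.5250   +1.539  -0.508  +3.075  -1.187


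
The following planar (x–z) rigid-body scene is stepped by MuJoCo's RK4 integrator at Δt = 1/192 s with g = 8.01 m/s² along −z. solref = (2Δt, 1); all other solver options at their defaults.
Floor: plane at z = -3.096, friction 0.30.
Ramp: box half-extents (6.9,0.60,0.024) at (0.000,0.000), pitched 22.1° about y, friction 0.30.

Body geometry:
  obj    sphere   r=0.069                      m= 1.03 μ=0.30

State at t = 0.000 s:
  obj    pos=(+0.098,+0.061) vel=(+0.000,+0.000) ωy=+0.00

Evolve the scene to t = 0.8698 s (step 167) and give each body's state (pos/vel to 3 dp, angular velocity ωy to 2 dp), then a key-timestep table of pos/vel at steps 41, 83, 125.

State at t = 0.8698 s:
  obj    pos=(+0.852,-0.246) vel=(+1.735,-0.704) ωy=+27.13

Key-timestep trajectory:
   step    t(s)  obj.x    obj.z    obj.vx   obj.vz 
     41  0.2135   +0.143  +0.042  +0.426  -0.173
     83  0.4323   +0.284  -0.015  +0.862  -0.350
    125  0.6510   +0.521  -0.111  +1.299  -0.527


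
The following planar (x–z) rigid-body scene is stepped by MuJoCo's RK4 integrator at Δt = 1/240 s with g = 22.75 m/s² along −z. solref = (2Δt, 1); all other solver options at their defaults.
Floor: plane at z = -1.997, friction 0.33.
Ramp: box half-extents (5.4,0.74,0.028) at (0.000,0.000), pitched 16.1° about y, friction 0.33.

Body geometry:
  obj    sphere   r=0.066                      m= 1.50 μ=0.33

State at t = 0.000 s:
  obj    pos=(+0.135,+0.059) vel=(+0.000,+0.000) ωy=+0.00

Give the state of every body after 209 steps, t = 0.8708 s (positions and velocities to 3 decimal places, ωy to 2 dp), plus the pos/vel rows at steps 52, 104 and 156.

State at t = 0.8708 s:
  obj    pos=(+1.777,-0.415) vel=(+3.770,-1.088) ωy=+59.45

Key-timestep trajectory:
   step    t(s)  obj.x    obj.z    obj.vx   obj.vz 
     52  0.2167   +0.237  +0.030  +0.938  -0.271
    104  0.4333   +0.542  -0.058  +1.876  -0.542
    156  0.6500   +1.050  -0.205  +2.814  -0.812


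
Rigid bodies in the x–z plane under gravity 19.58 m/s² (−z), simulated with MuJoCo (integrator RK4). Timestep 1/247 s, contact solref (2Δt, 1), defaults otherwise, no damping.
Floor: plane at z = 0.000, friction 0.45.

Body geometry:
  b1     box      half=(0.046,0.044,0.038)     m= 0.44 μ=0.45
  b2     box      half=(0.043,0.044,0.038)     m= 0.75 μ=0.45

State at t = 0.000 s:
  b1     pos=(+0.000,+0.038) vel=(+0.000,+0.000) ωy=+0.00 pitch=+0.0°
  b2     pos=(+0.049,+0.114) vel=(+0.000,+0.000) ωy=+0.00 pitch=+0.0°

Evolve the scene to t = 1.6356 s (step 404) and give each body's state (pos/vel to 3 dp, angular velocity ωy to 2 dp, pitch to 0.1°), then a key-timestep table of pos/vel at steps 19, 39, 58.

State at t = 1.6356 s:
  b1     pos=(+0.000,+0.038) vel=(+0.000,+0.000) ωy=+0.00 pitch=+0.0°
  b2     pos=(+0.097,+0.043) vel=(+0.000,+0.000) ωy=+0.00 pitch=+90.0°

Key-timestep trajectory:
   step    t(s)  b1.x    b1.z    b1.vx   b1.vz   b2.x    b2.z    b2.vx   b2.vz 
     19  0.0769   +0.000  +0.038  +0.000  +0.000   +0.052  +0.114  +0.087  -0.013
     39  0.1579   +0.000  +0.038  -0.001  +0.000   +0.067  +0.108  +0.309  -0.224
     58  0.2348   +0.000  +0.038  +0.000  +0.000   +0.096  +0.051  +0.391  -1.445


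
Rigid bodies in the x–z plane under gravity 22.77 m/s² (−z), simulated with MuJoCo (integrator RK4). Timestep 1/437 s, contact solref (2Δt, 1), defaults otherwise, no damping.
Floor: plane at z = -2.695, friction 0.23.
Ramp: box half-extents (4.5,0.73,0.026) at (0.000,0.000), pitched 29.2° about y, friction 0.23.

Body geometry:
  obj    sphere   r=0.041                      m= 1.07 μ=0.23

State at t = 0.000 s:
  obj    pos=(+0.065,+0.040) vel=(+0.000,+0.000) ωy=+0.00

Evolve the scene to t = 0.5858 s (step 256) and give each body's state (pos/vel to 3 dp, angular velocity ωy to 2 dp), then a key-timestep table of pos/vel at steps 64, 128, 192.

State at t = 0.5858 s:
  obj    pos=(+1.254,-0.624) vel=(+4.058,-2.268) ωy=+113.35

Key-timestep trajectory:
   step    t(s)  obj.x    obj.z    obj.vx   obj.vz 
     64  0.1465   +0.139  -0.001  +1.015  -0.567
    128  0.2929   +0.362  -0.126  +2.029  -1.134
    192  0.4394   +0.734  -0.333  +3.043  -1.701


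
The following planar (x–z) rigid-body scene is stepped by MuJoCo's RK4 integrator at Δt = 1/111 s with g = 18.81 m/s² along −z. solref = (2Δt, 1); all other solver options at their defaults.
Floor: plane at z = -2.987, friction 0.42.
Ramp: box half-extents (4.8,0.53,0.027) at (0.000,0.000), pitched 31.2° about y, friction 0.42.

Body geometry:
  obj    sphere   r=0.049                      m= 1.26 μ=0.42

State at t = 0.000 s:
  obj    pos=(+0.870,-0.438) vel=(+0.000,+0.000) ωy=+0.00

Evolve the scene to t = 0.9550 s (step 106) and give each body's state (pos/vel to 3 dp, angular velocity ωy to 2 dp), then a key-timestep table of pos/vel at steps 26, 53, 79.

State at t = 0.9550 s:
  obj    pos=(+3.584,-2.082) vel=(+5.683,-3.442) ωy=+135.62

Key-timestep trajectory:
   step    t(s)  obj.x    obj.z    obj.vx   obj.vz 
     26  0.2342   +1.033  -0.537  +1.394  -0.844
     53  0.4775   +1.549  -0.849  +2.842  -1.721
     79  0.7117   +2.378  -1.351  +4.236  -2.565


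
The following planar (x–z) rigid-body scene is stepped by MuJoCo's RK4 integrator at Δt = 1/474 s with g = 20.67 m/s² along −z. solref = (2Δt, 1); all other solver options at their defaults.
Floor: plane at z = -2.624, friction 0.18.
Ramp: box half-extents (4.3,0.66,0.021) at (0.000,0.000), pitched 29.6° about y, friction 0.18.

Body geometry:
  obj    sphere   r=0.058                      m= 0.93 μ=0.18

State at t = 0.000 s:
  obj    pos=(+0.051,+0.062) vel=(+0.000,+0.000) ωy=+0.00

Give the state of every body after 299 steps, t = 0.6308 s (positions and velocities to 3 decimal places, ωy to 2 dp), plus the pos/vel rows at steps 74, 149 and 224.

State at t = 0.6308 s:
  obj    pos=(+1.313,-0.655) vel=(+4.000,-2.272) ωy=+79.30

Key-timestep trajectory:
   step    t(s)  obj.x    obj.z    obj.vx   obj.vz 
     74  0.1561   +0.128  +0.018  +0.990  -0.563
    149  0.3143   +0.364  -0.116  +1.994  -1.132
    224  0.4726   +0.759  -0.340  +2.997  -1.702


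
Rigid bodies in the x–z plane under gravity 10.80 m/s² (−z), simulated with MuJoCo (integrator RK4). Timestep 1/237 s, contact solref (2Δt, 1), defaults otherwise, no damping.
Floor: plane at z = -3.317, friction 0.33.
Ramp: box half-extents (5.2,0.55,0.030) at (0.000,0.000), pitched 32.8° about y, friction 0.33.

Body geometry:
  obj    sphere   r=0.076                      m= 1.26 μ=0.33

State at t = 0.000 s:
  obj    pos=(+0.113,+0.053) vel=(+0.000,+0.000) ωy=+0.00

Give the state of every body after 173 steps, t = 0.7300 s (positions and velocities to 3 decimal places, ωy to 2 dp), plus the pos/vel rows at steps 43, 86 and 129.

State at t = 0.7300 s:
  obj    pos=(+1.049,-0.550) vel=(+2.564,-1.653) ωy=+40.13

Key-timestep trajectory:
   step    t(s)  obj.x    obj.z    obj.vx   obj.vz 
     43  0.1814   +0.171  +0.016  +0.638  -0.411
     86  0.3629   +0.344  -0.096  +1.275  -0.822
    129  0.5443   +0.634  -0.282  +1.912  -1.232


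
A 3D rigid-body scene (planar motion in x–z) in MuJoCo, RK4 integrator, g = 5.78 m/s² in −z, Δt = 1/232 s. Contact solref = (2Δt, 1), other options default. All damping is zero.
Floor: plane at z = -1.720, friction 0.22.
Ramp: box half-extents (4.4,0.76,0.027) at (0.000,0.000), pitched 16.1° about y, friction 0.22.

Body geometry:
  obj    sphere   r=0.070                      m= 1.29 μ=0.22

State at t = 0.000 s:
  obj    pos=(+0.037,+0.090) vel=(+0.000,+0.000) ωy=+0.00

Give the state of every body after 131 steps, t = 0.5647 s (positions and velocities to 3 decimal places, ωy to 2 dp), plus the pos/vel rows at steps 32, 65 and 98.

State at t = 0.5647 s:
  obj    pos=(+0.212,+0.040) vel=(+0.621,-0.179) ωy=+9.23

Key-timestep trajectory:
   step    t(s)  obj.x    obj.z    obj.vx   obj.vz 
     32  0.1379   +0.048  +0.087  +0.152  -0.044
     65  0.2802   +0.080  +0.078  +0.308  -0.089
     98  0.4224   +0.135  +0.062  +0.465  -0.134


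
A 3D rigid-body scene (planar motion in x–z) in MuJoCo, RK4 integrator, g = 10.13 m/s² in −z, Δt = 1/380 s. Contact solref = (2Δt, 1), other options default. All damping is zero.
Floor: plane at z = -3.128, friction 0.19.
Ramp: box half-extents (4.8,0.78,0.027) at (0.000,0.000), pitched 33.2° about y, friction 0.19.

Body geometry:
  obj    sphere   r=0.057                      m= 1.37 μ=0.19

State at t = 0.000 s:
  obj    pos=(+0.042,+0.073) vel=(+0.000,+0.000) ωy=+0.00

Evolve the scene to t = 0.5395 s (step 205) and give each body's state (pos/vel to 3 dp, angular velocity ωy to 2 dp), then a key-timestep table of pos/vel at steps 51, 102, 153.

State at t = 0.5395 s:
  obj    pos=(+0.525,-0.243) vel=(+1.789,-1.170) ωy=+37.49

Key-timestep trajectory:
   step    t(s)  obj.x    obj.z    obj.vx   obj.vz 
     51  0.1342   +0.072  +0.053  +0.445  -0.291
    102  0.2684   +0.161  -0.005  +0.890  -0.582
    153  0.4026   +0.311  -0.103  +1.335  -0.874


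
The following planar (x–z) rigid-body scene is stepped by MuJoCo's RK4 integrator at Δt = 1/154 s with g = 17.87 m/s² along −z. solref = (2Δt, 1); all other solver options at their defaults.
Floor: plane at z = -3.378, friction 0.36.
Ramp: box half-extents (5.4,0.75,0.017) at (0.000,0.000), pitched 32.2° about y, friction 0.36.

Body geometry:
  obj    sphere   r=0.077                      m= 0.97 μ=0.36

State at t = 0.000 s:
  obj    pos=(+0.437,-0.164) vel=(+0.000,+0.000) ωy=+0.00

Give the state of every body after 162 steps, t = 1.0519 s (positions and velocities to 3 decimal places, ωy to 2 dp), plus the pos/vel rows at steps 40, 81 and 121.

State at t = 1.0519 s:
  obj    pos=(+3.622,-2.170) vel=(+6.055,-3.813) ωy=+92.91

Key-timestep trajectory:
   step    t(s)  obj.x    obj.z    obj.vx   obj.vz 
     40  0.2597   +0.631  -0.286  +1.495  -0.942
     81  0.5260   +1.233  -0.666  +3.027  -1.907
    121  0.7857   +2.214  -1.283  +4.522  -2.848
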